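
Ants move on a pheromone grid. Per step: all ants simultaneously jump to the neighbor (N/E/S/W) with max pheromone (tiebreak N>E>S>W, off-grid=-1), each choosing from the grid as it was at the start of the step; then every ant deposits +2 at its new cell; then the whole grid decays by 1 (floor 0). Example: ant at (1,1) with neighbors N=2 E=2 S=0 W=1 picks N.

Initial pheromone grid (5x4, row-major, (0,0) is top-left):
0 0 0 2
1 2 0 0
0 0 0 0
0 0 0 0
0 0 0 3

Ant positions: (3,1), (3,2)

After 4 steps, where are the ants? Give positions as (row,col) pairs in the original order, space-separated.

Step 1: ant0:(3,1)->N->(2,1) | ant1:(3,2)->N->(2,2)
  grid max=2 at (4,3)
Step 2: ant0:(2,1)->N->(1,1) | ant1:(2,2)->W->(2,1)
  grid max=2 at (1,1)
Step 3: ant0:(1,1)->S->(2,1) | ant1:(2,1)->N->(1,1)
  grid max=3 at (1,1)
Step 4: ant0:(2,1)->N->(1,1) | ant1:(1,1)->S->(2,1)
  grid max=4 at (1,1)

(1,1) (2,1)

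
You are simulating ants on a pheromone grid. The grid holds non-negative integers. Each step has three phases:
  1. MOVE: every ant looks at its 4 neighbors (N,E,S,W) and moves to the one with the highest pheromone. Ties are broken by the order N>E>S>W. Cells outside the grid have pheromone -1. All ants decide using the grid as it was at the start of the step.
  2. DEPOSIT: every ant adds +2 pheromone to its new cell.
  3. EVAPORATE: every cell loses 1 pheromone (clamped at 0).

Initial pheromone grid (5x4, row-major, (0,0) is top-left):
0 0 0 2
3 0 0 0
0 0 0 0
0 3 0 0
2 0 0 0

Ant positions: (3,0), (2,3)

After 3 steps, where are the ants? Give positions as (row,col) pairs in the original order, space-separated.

Step 1: ant0:(3,0)->E->(3,1) | ant1:(2,3)->N->(1,3)
  grid max=4 at (3,1)
Step 2: ant0:(3,1)->N->(2,1) | ant1:(1,3)->N->(0,3)
  grid max=3 at (3,1)
Step 3: ant0:(2,1)->S->(3,1) | ant1:(0,3)->S->(1,3)
  grid max=4 at (3,1)

(3,1) (1,3)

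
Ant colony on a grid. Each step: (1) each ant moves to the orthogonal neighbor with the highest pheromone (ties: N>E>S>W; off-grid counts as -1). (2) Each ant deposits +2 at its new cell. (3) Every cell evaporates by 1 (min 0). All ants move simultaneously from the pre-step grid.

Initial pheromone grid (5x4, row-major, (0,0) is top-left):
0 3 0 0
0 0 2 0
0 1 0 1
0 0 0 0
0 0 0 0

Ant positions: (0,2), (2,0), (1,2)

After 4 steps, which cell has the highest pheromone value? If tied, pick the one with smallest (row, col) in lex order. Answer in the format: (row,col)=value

Step 1: ant0:(0,2)->W->(0,1) | ant1:(2,0)->E->(2,1) | ant2:(1,2)->N->(0,2)
  grid max=4 at (0,1)
Step 2: ant0:(0,1)->E->(0,2) | ant1:(2,1)->N->(1,1) | ant2:(0,2)->W->(0,1)
  grid max=5 at (0,1)
Step 3: ant0:(0,2)->W->(0,1) | ant1:(1,1)->N->(0,1) | ant2:(0,1)->E->(0,2)
  grid max=8 at (0,1)
Step 4: ant0:(0,1)->E->(0,2) | ant1:(0,1)->E->(0,2) | ant2:(0,2)->W->(0,1)
  grid max=9 at (0,1)
Final grid:
  0 9 6 0
  0 0 0 0
  0 0 0 0
  0 0 0 0
  0 0 0 0
Max pheromone 9 at (0,1)

Answer: (0,1)=9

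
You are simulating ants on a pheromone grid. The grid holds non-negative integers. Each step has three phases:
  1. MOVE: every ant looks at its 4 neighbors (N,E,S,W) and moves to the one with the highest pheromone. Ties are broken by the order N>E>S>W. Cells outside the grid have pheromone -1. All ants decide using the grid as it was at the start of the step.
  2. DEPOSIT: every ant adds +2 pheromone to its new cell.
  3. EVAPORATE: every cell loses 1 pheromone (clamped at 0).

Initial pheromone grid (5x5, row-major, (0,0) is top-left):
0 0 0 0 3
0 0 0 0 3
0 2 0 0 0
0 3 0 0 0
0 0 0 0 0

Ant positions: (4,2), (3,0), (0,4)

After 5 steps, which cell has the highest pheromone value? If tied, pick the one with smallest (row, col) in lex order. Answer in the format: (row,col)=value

Step 1: ant0:(4,2)->N->(3,2) | ant1:(3,0)->E->(3,1) | ant2:(0,4)->S->(1,4)
  grid max=4 at (1,4)
Step 2: ant0:(3,2)->W->(3,1) | ant1:(3,1)->N->(2,1) | ant2:(1,4)->N->(0,4)
  grid max=5 at (3,1)
Step 3: ant0:(3,1)->N->(2,1) | ant1:(2,1)->S->(3,1) | ant2:(0,4)->S->(1,4)
  grid max=6 at (3,1)
Step 4: ant0:(2,1)->S->(3,1) | ant1:(3,1)->N->(2,1) | ant2:(1,4)->N->(0,4)
  grid max=7 at (3,1)
Step 5: ant0:(3,1)->N->(2,1) | ant1:(2,1)->S->(3,1) | ant2:(0,4)->S->(1,4)
  grid max=8 at (3,1)
Final grid:
  0 0 0 0 2
  0 0 0 0 4
  0 5 0 0 0
  0 8 0 0 0
  0 0 0 0 0
Max pheromone 8 at (3,1)

Answer: (3,1)=8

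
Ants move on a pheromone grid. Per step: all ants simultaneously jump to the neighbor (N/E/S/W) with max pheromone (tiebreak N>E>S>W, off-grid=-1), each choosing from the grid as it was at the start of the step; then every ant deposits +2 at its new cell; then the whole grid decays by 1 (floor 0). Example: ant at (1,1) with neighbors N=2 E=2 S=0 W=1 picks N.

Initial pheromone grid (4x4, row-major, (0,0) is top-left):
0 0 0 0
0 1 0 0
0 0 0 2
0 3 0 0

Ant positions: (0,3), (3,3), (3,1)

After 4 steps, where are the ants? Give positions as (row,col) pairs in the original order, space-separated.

Step 1: ant0:(0,3)->S->(1,3) | ant1:(3,3)->N->(2,3) | ant2:(3,1)->N->(2,1)
  grid max=3 at (2,3)
Step 2: ant0:(1,3)->S->(2,3) | ant1:(2,3)->N->(1,3) | ant2:(2,1)->S->(3,1)
  grid max=4 at (2,3)
Step 3: ant0:(2,3)->N->(1,3) | ant1:(1,3)->S->(2,3) | ant2:(3,1)->N->(2,1)
  grid max=5 at (2,3)
Step 4: ant0:(1,3)->S->(2,3) | ant1:(2,3)->N->(1,3) | ant2:(2,1)->S->(3,1)
  grid max=6 at (2,3)

(2,3) (1,3) (3,1)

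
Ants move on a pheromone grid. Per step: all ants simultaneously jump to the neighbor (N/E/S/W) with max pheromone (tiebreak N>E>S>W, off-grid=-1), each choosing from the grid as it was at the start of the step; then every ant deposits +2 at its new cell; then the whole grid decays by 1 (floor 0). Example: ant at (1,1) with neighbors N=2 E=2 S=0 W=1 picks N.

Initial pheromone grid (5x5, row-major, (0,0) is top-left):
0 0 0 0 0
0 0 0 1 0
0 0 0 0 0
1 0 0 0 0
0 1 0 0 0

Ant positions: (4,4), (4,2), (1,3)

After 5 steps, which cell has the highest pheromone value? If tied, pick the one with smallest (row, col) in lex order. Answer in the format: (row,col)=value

Step 1: ant0:(4,4)->N->(3,4) | ant1:(4,2)->W->(4,1) | ant2:(1,3)->N->(0,3)
  grid max=2 at (4,1)
Step 2: ant0:(3,4)->N->(2,4) | ant1:(4,1)->N->(3,1) | ant2:(0,3)->E->(0,4)
  grid max=1 at (0,4)
Step 3: ant0:(2,4)->N->(1,4) | ant1:(3,1)->S->(4,1) | ant2:(0,4)->S->(1,4)
  grid max=3 at (1,4)
Step 4: ant0:(1,4)->N->(0,4) | ant1:(4,1)->N->(3,1) | ant2:(1,4)->N->(0,4)
  grid max=3 at (0,4)
Step 5: ant0:(0,4)->S->(1,4) | ant1:(3,1)->S->(4,1) | ant2:(0,4)->S->(1,4)
  grid max=5 at (1,4)
Final grid:
  0 0 0 0 2
  0 0 0 0 5
  0 0 0 0 0
  0 0 0 0 0
  0 2 0 0 0
Max pheromone 5 at (1,4)

Answer: (1,4)=5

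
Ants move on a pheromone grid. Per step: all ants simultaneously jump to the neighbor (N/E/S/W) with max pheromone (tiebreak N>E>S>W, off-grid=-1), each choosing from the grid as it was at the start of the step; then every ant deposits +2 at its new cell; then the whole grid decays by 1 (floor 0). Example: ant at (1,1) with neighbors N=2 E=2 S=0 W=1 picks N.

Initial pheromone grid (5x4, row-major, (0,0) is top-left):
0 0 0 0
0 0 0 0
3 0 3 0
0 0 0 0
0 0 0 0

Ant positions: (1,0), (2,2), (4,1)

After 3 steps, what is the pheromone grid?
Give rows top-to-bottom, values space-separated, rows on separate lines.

After step 1: ants at (2,0),(1,2),(3,1)
  0 0 0 0
  0 0 1 0
  4 0 2 0
  0 1 0 0
  0 0 0 0
After step 2: ants at (1,0),(2,2),(2,1)
  0 0 0 0
  1 0 0 0
  3 1 3 0
  0 0 0 0
  0 0 0 0
After step 3: ants at (2,0),(2,1),(2,2)
  0 0 0 0
  0 0 0 0
  4 2 4 0
  0 0 0 0
  0 0 0 0

0 0 0 0
0 0 0 0
4 2 4 0
0 0 0 0
0 0 0 0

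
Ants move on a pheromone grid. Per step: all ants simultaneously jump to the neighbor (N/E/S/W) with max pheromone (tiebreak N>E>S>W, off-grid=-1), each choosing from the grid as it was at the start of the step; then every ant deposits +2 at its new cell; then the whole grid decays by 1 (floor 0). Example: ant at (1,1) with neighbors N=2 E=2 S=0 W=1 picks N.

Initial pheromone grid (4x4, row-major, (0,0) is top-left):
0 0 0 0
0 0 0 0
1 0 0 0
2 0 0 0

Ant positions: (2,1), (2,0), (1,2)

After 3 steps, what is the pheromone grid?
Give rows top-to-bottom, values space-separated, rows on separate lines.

After step 1: ants at (2,0),(3,0),(0,2)
  0 0 1 0
  0 0 0 0
  2 0 0 0
  3 0 0 0
After step 2: ants at (3,0),(2,0),(0,3)
  0 0 0 1
  0 0 0 0
  3 0 0 0
  4 0 0 0
After step 3: ants at (2,0),(3,0),(1,3)
  0 0 0 0
  0 0 0 1
  4 0 0 0
  5 0 0 0

0 0 0 0
0 0 0 1
4 0 0 0
5 0 0 0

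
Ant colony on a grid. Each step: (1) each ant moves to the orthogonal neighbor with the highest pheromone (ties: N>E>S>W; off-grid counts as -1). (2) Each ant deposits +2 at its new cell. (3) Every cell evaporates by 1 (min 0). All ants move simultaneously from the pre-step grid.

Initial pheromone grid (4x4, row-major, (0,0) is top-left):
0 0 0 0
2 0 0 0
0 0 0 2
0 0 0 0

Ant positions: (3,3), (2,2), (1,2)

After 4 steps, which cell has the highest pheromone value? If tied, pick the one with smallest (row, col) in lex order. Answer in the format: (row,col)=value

Answer: (2,3)=8

Derivation:
Step 1: ant0:(3,3)->N->(2,3) | ant1:(2,2)->E->(2,3) | ant2:(1,2)->N->(0,2)
  grid max=5 at (2,3)
Step 2: ant0:(2,3)->N->(1,3) | ant1:(2,3)->N->(1,3) | ant2:(0,2)->E->(0,3)
  grid max=4 at (2,3)
Step 3: ant0:(1,3)->S->(2,3) | ant1:(1,3)->S->(2,3) | ant2:(0,3)->S->(1,3)
  grid max=7 at (2,3)
Step 4: ant0:(2,3)->N->(1,3) | ant1:(2,3)->N->(1,3) | ant2:(1,3)->S->(2,3)
  grid max=8 at (2,3)
Final grid:
  0 0 0 0
  0 0 0 7
  0 0 0 8
  0 0 0 0
Max pheromone 8 at (2,3)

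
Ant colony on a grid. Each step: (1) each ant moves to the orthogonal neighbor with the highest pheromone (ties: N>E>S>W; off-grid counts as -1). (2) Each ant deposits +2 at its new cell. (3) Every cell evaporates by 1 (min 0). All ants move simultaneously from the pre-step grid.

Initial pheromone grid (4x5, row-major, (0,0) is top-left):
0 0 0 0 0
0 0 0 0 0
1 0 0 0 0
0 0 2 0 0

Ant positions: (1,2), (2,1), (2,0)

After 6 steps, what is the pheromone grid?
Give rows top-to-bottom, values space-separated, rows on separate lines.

After step 1: ants at (0,2),(2,0),(1,0)
  0 0 1 0 0
  1 0 0 0 0
  2 0 0 0 0
  0 0 1 0 0
After step 2: ants at (0,3),(1,0),(2,0)
  0 0 0 1 0
  2 0 0 0 0
  3 0 0 0 0
  0 0 0 0 0
After step 3: ants at (0,4),(2,0),(1,0)
  0 0 0 0 1
  3 0 0 0 0
  4 0 0 0 0
  0 0 0 0 0
After step 4: ants at (1,4),(1,0),(2,0)
  0 0 0 0 0
  4 0 0 0 1
  5 0 0 0 0
  0 0 0 0 0
After step 5: ants at (0,4),(2,0),(1,0)
  0 0 0 0 1
  5 0 0 0 0
  6 0 0 0 0
  0 0 0 0 0
After step 6: ants at (1,4),(1,0),(2,0)
  0 0 0 0 0
  6 0 0 0 1
  7 0 0 0 0
  0 0 0 0 0

0 0 0 0 0
6 0 0 0 1
7 0 0 0 0
0 0 0 0 0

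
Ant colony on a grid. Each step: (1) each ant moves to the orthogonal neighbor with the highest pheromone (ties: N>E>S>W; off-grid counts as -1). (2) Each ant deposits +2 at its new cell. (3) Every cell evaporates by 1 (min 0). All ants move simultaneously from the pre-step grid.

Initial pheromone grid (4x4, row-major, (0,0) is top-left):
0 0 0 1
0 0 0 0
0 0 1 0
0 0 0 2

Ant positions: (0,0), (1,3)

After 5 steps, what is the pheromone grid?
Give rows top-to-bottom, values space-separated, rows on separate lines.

After step 1: ants at (0,1),(0,3)
  0 1 0 2
  0 0 0 0
  0 0 0 0
  0 0 0 1
After step 2: ants at (0,2),(1,3)
  0 0 1 1
  0 0 0 1
  0 0 0 0
  0 0 0 0
After step 3: ants at (0,3),(0,3)
  0 0 0 4
  0 0 0 0
  0 0 0 0
  0 0 0 0
After step 4: ants at (1,3),(1,3)
  0 0 0 3
  0 0 0 3
  0 0 0 0
  0 0 0 0
After step 5: ants at (0,3),(0,3)
  0 0 0 6
  0 0 0 2
  0 0 0 0
  0 0 0 0

0 0 0 6
0 0 0 2
0 0 0 0
0 0 0 0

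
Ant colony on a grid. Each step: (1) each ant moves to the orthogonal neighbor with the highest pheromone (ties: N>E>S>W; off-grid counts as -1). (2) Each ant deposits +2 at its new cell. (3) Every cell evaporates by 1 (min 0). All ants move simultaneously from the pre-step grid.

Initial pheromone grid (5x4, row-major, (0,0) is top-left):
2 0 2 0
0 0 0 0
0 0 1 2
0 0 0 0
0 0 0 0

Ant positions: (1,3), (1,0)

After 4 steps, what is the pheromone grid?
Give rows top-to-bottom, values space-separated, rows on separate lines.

After step 1: ants at (2,3),(0,0)
  3 0 1 0
  0 0 0 0
  0 0 0 3
  0 0 0 0
  0 0 0 0
After step 2: ants at (1,3),(0,1)
  2 1 0 0
  0 0 0 1
  0 0 0 2
  0 0 0 0
  0 0 0 0
After step 3: ants at (2,3),(0,0)
  3 0 0 0
  0 0 0 0
  0 0 0 3
  0 0 0 0
  0 0 0 0
After step 4: ants at (1,3),(0,1)
  2 1 0 0
  0 0 0 1
  0 0 0 2
  0 0 0 0
  0 0 0 0

2 1 0 0
0 0 0 1
0 0 0 2
0 0 0 0
0 0 0 0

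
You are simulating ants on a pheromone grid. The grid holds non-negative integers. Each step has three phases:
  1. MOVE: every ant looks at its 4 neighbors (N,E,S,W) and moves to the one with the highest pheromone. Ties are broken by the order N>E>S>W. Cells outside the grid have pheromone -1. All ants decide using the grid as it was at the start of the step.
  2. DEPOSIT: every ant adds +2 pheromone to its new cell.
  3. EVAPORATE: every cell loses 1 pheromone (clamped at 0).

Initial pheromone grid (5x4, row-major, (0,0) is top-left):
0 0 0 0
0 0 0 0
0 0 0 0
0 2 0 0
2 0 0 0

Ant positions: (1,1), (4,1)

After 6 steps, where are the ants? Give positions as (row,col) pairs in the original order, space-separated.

Step 1: ant0:(1,1)->N->(0,1) | ant1:(4,1)->N->(3,1)
  grid max=3 at (3,1)
Step 2: ant0:(0,1)->E->(0,2) | ant1:(3,1)->N->(2,1)
  grid max=2 at (3,1)
Step 3: ant0:(0,2)->E->(0,3) | ant1:(2,1)->S->(3,1)
  grid max=3 at (3,1)
Step 4: ant0:(0,3)->S->(1,3) | ant1:(3,1)->N->(2,1)
  grid max=2 at (3,1)
Step 5: ant0:(1,3)->N->(0,3) | ant1:(2,1)->S->(3,1)
  grid max=3 at (3,1)
Step 6: ant0:(0,3)->S->(1,3) | ant1:(3,1)->N->(2,1)
  grid max=2 at (3,1)

(1,3) (2,1)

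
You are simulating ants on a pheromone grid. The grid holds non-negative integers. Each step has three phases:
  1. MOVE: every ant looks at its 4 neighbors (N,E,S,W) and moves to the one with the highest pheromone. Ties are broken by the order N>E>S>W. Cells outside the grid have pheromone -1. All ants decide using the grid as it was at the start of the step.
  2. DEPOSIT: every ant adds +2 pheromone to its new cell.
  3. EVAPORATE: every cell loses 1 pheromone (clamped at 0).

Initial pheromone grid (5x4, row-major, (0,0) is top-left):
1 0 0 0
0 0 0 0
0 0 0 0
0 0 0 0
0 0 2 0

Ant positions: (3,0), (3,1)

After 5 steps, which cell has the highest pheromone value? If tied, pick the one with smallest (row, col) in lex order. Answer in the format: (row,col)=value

Answer: (2,0)=5

Derivation:
Step 1: ant0:(3,0)->N->(2,0) | ant1:(3,1)->N->(2,1)
  grid max=1 at (2,0)
Step 2: ant0:(2,0)->E->(2,1) | ant1:(2,1)->W->(2,0)
  grid max=2 at (2,0)
Step 3: ant0:(2,1)->W->(2,0) | ant1:(2,0)->E->(2,1)
  grid max=3 at (2,0)
Step 4: ant0:(2,0)->E->(2,1) | ant1:(2,1)->W->(2,0)
  grid max=4 at (2,0)
Step 5: ant0:(2,1)->W->(2,0) | ant1:(2,0)->E->(2,1)
  grid max=5 at (2,0)
Final grid:
  0 0 0 0
  0 0 0 0
  5 5 0 0
  0 0 0 0
  0 0 0 0
Max pheromone 5 at (2,0)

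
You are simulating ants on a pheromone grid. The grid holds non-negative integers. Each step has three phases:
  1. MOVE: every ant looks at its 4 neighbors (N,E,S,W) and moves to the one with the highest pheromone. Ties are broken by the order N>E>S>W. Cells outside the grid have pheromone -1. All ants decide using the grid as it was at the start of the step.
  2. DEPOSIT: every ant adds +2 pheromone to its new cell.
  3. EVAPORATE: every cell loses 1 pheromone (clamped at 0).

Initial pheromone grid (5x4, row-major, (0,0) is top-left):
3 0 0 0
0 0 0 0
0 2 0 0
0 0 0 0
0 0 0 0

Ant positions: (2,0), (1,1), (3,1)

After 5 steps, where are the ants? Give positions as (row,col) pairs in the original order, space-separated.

Step 1: ant0:(2,0)->E->(2,1) | ant1:(1,1)->S->(2,1) | ant2:(3,1)->N->(2,1)
  grid max=7 at (2,1)
Step 2: ant0:(2,1)->N->(1,1) | ant1:(2,1)->N->(1,1) | ant2:(2,1)->N->(1,1)
  grid max=6 at (2,1)
Step 3: ant0:(1,1)->S->(2,1) | ant1:(1,1)->S->(2,1) | ant2:(1,1)->S->(2,1)
  grid max=11 at (2,1)
Step 4: ant0:(2,1)->N->(1,1) | ant1:(2,1)->N->(1,1) | ant2:(2,1)->N->(1,1)
  grid max=10 at (2,1)
Step 5: ant0:(1,1)->S->(2,1) | ant1:(1,1)->S->(2,1) | ant2:(1,1)->S->(2,1)
  grid max=15 at (2,1)

(2,1) (2,1) (2,1)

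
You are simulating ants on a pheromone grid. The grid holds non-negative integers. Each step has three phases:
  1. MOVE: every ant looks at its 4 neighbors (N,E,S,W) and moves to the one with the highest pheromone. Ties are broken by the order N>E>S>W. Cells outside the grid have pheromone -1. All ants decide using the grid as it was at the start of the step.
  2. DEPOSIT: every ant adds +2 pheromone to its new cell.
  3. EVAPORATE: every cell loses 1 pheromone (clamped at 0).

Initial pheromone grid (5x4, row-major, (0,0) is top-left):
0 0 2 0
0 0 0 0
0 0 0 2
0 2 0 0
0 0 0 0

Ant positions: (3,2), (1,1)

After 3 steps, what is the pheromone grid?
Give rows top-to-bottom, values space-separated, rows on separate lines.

After step 1: ants at (3,1),(0,1)
  0 1 1 0
  0 0 0 0
  0 0 0 1
  0 3 0 0
  0 0 0 0
After step 2: ants at (2,1),(0,2)
  0 0 2 0
  0 0 0 0
  0 1 0 0
  0 2 0 0
  0 0 0 0
After step 3: ants at (3,1),(0,3)
  0 0 1 1
  0 0 0 0
  0 0 0 0
  0 3 0 0
  0 0 0 0

0 0 1 1
0 0 0 0
0 0 0 0
0 3 0 0
0 0 0 0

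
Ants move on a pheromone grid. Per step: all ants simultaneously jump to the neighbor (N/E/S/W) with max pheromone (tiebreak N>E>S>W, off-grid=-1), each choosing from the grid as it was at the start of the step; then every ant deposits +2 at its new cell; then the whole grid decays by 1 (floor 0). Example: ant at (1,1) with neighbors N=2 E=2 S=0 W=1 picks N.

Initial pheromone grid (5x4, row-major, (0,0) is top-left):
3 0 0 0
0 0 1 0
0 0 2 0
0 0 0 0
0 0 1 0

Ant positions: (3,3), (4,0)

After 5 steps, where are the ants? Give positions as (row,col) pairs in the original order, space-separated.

Step 1: ant0:(3,3)->N->(2,3) | ant1:(4,0)->N->(3,0)
  grid max=2 at (0,0)
Step 2: ant0:(2,3)->W->(2,2) | ant1:(3,0)->N->(2,0)
  grid max=2 at (2,2)
Step 3: ant0:(2,2)->N->(1,2) | ant1:(2,0)->N->(1,0)
  grid max=1 at (1,0)
Step 4: ant0:(1,2)->S->(2,2) | ant1:(1,0)->N->(0,0)
  grid max=2 at (2,2)
Step 5: ant0:(2,2)->N->(1,2) | ant1:(0,0)->E->(0,1)
  grid max=1 at (0,1)

(1,2) (0,1)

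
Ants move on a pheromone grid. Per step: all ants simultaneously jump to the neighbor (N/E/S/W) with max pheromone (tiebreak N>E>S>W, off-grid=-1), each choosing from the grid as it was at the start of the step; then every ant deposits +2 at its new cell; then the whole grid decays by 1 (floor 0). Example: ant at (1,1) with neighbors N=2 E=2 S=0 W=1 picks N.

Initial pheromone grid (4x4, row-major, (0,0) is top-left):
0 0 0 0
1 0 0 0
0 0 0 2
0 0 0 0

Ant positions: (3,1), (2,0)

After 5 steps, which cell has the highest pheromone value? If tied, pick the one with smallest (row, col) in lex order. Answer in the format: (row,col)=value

Step 1: ant0:(3,1)->N->(2,1) | ant1:(2,0)->N->(1,0)
  grid max=2 at (1,0)
Step 2: ant0:(2,1)->N->(1,1) | ant1:(1,0)->N->(0,0)
  grid max=1 at (0,0)
Step 3: ant0:(1,1)->W->(1,0) | ant1:(0,0)->S->(1,0)
  grid max=4 at (1,0)
Step 4: ant0:(1,0)->N->(0,0) | ant1:(1,0)->N->(0,0)
  grid max=3 at (0,0)
Step 5: ant0:(0,0)->S->(1,0) | ant1:(0,0)->S->(1,0)
  grid max=6 at (1,0)
Final grid:
  2 0 0 0
  6 0 0 0
  0 0 0 0
  0 0 0 0
Max pheromone 6 at (1,0)

Answer: (1,0)=6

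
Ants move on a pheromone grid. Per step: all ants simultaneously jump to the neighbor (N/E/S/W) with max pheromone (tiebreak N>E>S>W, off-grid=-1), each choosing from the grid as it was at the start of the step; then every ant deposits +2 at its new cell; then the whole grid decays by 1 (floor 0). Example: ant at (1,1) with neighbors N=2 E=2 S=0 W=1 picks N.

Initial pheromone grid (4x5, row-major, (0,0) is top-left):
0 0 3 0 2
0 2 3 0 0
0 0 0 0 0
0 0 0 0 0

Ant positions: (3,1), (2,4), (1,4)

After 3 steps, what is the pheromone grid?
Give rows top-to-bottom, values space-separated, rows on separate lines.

After step 1: ants at (2,1),(1,4),(0,4)
  0 0 2 0 3
  0 1 2 0 1
  0 1 0 0 0
  0 0 0 0 0
After step 2: ants at (1,1),(0,4),(1,4)
  0 0 1 0 4
  0 2 1 0 2
  0 0 0 0 0
  0 0 0 0 0
After step 3: ants at (1,2),(1,4),(0,4)
  0 0 0 0 5
  0 1 2 0 3
  0 0 0 0 0
  0 0 0 0 0

0 0 0 0 5
0 1 2 0 3
0 0 0 0 0
0 0 0 0 0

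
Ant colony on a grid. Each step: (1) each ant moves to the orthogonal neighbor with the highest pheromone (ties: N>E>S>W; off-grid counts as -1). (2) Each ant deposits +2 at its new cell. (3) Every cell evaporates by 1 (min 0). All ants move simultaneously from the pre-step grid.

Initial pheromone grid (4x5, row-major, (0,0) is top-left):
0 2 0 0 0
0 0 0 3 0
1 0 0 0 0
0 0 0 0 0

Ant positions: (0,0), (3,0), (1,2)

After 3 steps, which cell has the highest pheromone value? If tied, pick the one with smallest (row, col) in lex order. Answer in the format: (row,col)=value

Answer: (1,3)=4

Derivation:
Step 1: ant0:(0,0)->E->(0,1) | ant1:(3,0)->N->(2,0) | ant2:(1,2)->E->(1,3)
  grid max=4 at (1,3)
Step 2: ant0:(0,1)->E->(0,2) | ant1:(2,0)->N->(1,0) | ant2:(1,3)->N->(0,3)
  grid max=3 at (1,3)
Step 3: ant0:(0,2)->W->(0,1) | ant1:(1,0)->S->(2,0) | ant2:(0,3)->S->(1,3)
  grid max=4 at (1,3)
Final grid:
  0 3 0 0 0
  0 0 0 4 0
  2 0 0 0 0
  0 0 0 0 0
Max pheromone 4 at (1,3)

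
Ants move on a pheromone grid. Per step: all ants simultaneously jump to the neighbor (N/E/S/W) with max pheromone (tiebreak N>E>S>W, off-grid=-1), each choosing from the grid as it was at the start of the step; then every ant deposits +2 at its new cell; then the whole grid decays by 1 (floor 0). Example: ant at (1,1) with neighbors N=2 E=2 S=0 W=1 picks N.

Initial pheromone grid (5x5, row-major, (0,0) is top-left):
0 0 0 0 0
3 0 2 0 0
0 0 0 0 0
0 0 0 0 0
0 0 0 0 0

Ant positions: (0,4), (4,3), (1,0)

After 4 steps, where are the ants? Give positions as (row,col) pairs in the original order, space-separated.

Step 1: ant0:(0,4)->S->(1,4) | ant1:(4,3)->N->(3,3) | ant2:(1,0)->N->(0,0)
  grid max=2 at (1,0)
Step 2: ant0:(1,4)->N->(0,4) | ant1:(3,3)->N->(2,3) | ant2:(0,0)->S->(1,0)
  grid max=3 at (1,0)
Step 3: ant0:(0,4)->S->(1,4) | ant1:(2,3)->N->(1,3) | ant2:(1,0)->N->(0,0)
  grid max=2 at (1,0)
Step 4: ant0:(1,4)->W->(1,3) | ant1:(1,3)->E->(1,4) | ant2:(0,0)->S->(1,0)
  grid max=3 at (1,0)

(1,3) (1,4) (1,0)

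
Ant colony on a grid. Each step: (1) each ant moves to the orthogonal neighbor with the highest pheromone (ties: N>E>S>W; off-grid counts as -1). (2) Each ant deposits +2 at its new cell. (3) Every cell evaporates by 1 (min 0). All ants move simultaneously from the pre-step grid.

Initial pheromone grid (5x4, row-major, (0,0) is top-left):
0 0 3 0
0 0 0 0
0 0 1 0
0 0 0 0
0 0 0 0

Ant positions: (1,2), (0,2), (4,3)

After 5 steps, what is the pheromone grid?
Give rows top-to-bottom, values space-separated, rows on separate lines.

After step 1: ants at (0,2),(0,3),(3,3)
  0 0 4 1
  0 0 0 0
  0 0 0 0
  0 0 0 1
  0 0 0 0
After step 2: ants at (0,3),(0,2),(2,3)
  0 0 5 2
  0 0 0 0
  0 0 0 1
  0 0 0 0
  0 0 0 0
After step 3: ants at (0,2),(0,3),(1,3)
  0 0 6 3
  0 0 0 1
  0 0 0 0
  0 0 0 0
  0 0 0 0
After step 4: ants at (0,3),(0,2),(0,3)
  0 0 7 6
  0 0 0 0
  0 0 0 0
  0 0 0 0
  0 0 0 0
After step 5: ants at (0,2),(0,3),(0,2)
  0 0 10 7
  0 0 0 0
  0 0 0 0
  0 0 0 0
  0 0 0 0

0 0 10 7
0 0 0 0
0 0 0 0
0 0 0 0
0 0 0 0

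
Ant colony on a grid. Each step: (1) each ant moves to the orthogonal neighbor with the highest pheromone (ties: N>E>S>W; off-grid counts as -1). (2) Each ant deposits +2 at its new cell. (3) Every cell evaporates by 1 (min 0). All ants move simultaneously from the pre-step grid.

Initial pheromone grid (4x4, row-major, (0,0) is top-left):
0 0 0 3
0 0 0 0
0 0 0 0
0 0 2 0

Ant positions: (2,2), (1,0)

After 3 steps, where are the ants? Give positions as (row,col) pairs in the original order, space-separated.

Step 1: ant0:(2,2)->S->(3,2) | ant1:(1,0)->N->(0,0)
  grid max=3 at (3,2)
Step 2: ant0:(3,2)->N->(2,2) | ant1:(0,0)->E->(0,1)
  grid max=2 at (3,2)
Step 3: ant0:(2,2)->S->(3,2) | ant1:(0,1)->E->(0,2)
  grid max=3 at (3,2)

(3,2) (0,2)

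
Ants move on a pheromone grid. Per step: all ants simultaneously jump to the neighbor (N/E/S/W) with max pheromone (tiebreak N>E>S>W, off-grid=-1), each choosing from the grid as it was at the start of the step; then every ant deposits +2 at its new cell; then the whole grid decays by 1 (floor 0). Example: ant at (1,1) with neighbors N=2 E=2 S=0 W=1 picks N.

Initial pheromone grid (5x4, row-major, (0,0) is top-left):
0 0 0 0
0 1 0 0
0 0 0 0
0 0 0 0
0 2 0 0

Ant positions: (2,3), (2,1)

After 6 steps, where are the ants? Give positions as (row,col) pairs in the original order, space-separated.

Step 1: ant0:(2,3)->N->(1,3) | ant1:(2,1)->N->(1,1)
  grid max=2 at (1,1)
Step 2: ant0:(1,3)->N->(0,3) | ant1:(1,1)->N->(0,1)
  grid max=1 at (0,1)
Step 3: ant0:(0,3)->S->(1,3) | ant1:(0,1)->S->(1,1)
  grid max=2 at (1,1)
Step 4: ant0:(1,3)->N->(0,3) | ant1:(1,1)->N->(0,1)
  grid max=1 at (0,1)
Step 5: ant0:(0,3)->S->(1,3) | ant1:(0,1)->S->(1,1)
  grid max=2 at (1,1)
Step 6: ant0:(1,3)->N->(0,3) | ant1:(1,1)->N->(0,1)
  grid max=1 at (0,1)

(0,3) (0,1)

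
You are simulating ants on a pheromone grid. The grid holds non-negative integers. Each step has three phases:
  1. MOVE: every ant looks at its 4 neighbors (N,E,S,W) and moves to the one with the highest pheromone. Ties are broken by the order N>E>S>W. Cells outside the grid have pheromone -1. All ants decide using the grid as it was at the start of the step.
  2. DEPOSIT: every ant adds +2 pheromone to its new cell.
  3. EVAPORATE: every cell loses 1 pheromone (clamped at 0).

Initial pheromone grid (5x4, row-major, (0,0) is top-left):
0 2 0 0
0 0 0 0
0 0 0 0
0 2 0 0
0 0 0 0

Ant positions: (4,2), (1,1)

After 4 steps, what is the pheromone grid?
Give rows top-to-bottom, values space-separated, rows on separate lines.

After step 1: ants at (3,2),(0,1)
  0 3 0 0
  0 0 0 0
  0 0 0 0
  0 1 1 0
  0 0 0 0
After step 2: ants at (3,1),(0,2)
  0 2 1 0
  0 0 0 0
  0 0 0 0
  0 2 0 0
  0 0 0 0
After step 3: ants at (2,1),(0,1)
  0 3 0 0
  0 0 0 0
  0 1 0 0
  0 1 0 0
  0 0 0 0
After step 4: ants at (3,1),(0,2)
  0 2 1 0
  0 0 0 0
  0 0 0 0
  0 2 0 0
  0 0 0 0

0 2 1 0
0 0 0 0
0 0 0 0
0 2 0 0
0 0 0 0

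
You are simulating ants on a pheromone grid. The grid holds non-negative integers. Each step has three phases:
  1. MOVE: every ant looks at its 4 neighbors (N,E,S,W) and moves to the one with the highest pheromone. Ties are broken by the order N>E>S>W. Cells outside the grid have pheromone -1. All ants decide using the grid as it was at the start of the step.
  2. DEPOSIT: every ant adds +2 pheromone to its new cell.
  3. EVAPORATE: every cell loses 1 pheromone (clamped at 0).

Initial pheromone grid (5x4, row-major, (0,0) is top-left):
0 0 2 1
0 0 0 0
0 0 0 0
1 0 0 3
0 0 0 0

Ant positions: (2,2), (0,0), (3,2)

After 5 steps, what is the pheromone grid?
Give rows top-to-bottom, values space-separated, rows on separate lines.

After step 1: ants at (1,2),(0,1),(3,3)
  0 1 1 0
  0 0 1 0
  0 0 0 0
  0 0 0 4
  0 0 0 0
After step 2: ants at (0,2),(0,2),(2,3)
  0 0 4 0
  0 0 0 0
  0 0 0 1
  0 0 0 3
  0 0 0 0
After step 3: ants at (0,3),(0,3),(3,3)
  0 0 3 3
  0 0 0 0
  0 0 0 0
  0 0 0 4
  0 0 0 0
After step 4: ants at (0,2),(0,2),(2,3)
  0 0 6 2
  0 0 0 0
  0 0 0 1
  0 0 0 3
  0 0 0 0
After step 5: ants at (0,3),(0,3),(3,3)
  0 0 5 5
  0 0 0 0
  0 0 0 0
  0 0 0 4
  0 0 0 0

0 0 5 5
0 0 0 0
0 0 0 0
0 0 0 4
0 0 0 0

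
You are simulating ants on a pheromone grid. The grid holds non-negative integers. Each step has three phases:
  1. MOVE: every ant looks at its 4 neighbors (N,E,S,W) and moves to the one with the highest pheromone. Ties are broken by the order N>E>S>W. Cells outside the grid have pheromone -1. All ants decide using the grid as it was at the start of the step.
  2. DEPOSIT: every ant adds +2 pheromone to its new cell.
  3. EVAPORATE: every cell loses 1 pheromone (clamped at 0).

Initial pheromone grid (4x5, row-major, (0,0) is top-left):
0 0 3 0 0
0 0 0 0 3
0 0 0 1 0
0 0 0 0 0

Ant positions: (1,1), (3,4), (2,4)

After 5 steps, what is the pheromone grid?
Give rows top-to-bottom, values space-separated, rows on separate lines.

After step 1: ants at (0,1),(2,4),(1,4)
  0 1 2 0 0
  0 0 0 0 4
  0 0 0 0 1
  0 0 0 0 0
After step 2: ants at (0,2),(1,4),(2,4)
  0 0 3 0 0
  0 0 0 0 5
  0 0 0 0 2
  0 0 0 0 0
After step 3: ants at (0,3),(2,4),(1,4)
  0 0 2 1 0
  0 0 0 0 6
  0 0 0 0 3
  0 0 0 0 0
After step 4: ants at (0,2),(1,4),(2,4)
  0 0 3 0 0
  0 0 0 0 7
  0 0 0 0 4
  0 0 0 0 0
After step 5: ants at (0,3),(2,4),(1,4)
  0 0 2 1 0
  0 0 0 0 8
  0 0 0 0 5
  0 0 0 0 0

0 0 2 1 0
0 0 0 0 8
0 0 0 0 5
0 0 0 0 0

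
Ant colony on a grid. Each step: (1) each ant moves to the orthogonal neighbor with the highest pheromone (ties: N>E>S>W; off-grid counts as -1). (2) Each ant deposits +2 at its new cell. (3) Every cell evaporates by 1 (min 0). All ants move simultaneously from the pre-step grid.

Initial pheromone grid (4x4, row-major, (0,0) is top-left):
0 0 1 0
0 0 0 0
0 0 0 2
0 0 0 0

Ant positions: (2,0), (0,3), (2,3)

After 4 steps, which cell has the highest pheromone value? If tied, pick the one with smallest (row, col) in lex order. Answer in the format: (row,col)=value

Answer: (0,2)=3

Derivation:
Step 1: ant0:(2,0)->N->(1,0) | ant1:(0,3)->W->(0,2) | ant2:(2,3)->N->(1,3)
  grid max=2 at (0,2)
Step 2: ant0:(1,0)->N->(0,0) | ant1:(0,2)->E->(0,3) | ant2:(1,3)->S->(2,3)
  grid max=2 at (2,3)
Step 3: ant0:(0,0)->E->(0,1) | ant1:(0,3)->W->(0,2) | ant2:(2,3)->N->(1,3)
  grid max=2 at (0,2)
Step 4: ant0:(0,1)->E->(0,2) | ant1:(0,2)->W->(0,1) | ant2:(1,3)->S->(2,3)
  grid max=3 at (0,2)
Final grid:
  0 2 3 0
  0 0 0 0
  0 0 0 2
  0 0 0 0
Max pheromone 3 at (0,2)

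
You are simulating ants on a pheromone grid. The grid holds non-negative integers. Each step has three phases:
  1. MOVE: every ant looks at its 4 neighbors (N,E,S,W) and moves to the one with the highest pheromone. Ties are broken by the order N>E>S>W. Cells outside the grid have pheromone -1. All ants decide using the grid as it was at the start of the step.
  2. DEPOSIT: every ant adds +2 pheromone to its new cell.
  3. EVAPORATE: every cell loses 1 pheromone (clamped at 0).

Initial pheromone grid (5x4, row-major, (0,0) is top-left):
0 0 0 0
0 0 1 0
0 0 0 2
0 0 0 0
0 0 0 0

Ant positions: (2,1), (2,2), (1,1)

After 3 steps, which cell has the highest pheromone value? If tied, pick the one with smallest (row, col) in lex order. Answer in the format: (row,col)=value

Step 1: ant0:(2,1)->N->(1,1) | ant1:(2,2)->E->(2,3) | ant2:(1,1)->E->(1,2)
  grid max=3 at (2,3)
Step 2: ant0:(1,1)->E->(1,2) | ant1:(2,3)->N->(1,3) | ant2:(1,2)->W->(1,1)
  grid max=3 at (1,2)
Step 3: ant0:(1,2)->W->(1,1) | ant1:(1,3)->W->(1,2) | ant2:(1,1)->E->(1,2)
  grid max=6 at (1,2)
Final grid:
  0 0 0 0
  0 3 6 0
  0 0 0 1
  0 0 0 0
  0 0 0 0
Max pheromone 6 at (1,2)

Answer: (1,2)=6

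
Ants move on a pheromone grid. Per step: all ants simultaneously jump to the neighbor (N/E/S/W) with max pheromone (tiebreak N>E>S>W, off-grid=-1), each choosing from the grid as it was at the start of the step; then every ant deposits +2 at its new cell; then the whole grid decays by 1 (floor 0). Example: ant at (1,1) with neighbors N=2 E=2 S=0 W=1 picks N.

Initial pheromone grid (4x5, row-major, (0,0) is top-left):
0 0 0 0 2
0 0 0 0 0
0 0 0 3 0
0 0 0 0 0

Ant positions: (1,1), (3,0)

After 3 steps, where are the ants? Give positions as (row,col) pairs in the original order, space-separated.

Step 1: ant0:(1,1)->N->(0,1) | ant1:(3,0)->N->(2,0)
  grid max=2 at (2,3)
Step 2: ant0:(0,1)->E->(0,2) | ant1:(2,0)->N->(1,0)
  grid max=1 at (0,2)
Step 3: ant0:(0,2)->E->(0,3) | ant1:(1,0)->N->(0,0)
  grid max=1 at (0,0)

(0,3) (0,0)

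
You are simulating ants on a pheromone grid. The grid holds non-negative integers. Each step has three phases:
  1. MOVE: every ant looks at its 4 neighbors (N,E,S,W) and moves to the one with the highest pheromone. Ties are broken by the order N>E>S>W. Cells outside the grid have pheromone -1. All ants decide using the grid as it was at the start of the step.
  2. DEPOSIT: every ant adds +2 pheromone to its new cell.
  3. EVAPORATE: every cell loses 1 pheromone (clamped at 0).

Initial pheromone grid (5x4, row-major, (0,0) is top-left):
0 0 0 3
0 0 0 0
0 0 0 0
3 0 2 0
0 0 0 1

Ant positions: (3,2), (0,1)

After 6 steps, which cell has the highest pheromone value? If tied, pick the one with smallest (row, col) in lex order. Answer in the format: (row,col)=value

Answer: (0,3)=3

Derivation:
Step 1: ant0:(3,2)->N->(2,2) | ant1:(0,1)->E->(0,2)
  grid max=2 at (0,3)
Step 2: ant0:(2,2)->S->(3,2) | ant1:(0,2)->E->(0,3)
  grid max=3 at (0,3)
Step 3: ant0:(3,2)->N->(2,2) | ant1:(0,3)->S->(1,3)
  grid max=2 at (0,3)
Step 4: ant0:(2,2)->S->(3,2) | ant1:(1,3)->N->(0,3)
  grid max=3 at (0,3)
Step 5: ant0:(3,2)->N->(2,2) | ant1:(0,3)->S->(1,3)
  grid max=2 at (0,3)
Step 6: ant0:(2,2)->S->(3,2) | ant1:(1,3)->N->(0,3)
  grid max=3 at (0,3)
Final grid:
  0 0 0 3
  0 0 0 0
  0 0 0 0
  0 0 2 0
  0 0 0 0
Max pheromone 3 at (0,3)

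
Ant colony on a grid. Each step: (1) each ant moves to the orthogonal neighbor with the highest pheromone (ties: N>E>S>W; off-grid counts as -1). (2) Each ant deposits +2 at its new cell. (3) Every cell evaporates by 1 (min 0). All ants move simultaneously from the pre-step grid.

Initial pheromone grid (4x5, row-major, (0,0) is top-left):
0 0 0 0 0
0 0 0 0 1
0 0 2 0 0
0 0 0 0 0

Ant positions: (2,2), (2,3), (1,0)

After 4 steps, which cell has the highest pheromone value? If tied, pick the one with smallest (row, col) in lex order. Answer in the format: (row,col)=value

Step 1: ant0:(2,2)->N->(1,2) | ant1:(2,3)->W->(2,2) | ant2:(1,0)->N->(0,0)
  grid max=3 at (2,2)
Step 2: ant0:(1,2)->S->(2,2) | ant1:(2,2)->N->(1,2) | ant2:(0,0)->E->(0,1)
  grid max=4 at (2,2)
Step 3: ant0:(2,2)->N->(1,2) | ant1:(1,2)->S->(2,2) | ant2:(0,1)->E->(0,2)
  grid max=5 at (2,2)
Step 4: ant0:(1,2)->S->(2,2) | ant1:(2,2)->N->(1,2) | ant2:(0,2)->S->(1,2)
  grid max=6 at (1,2)
Final grid:
  0 0 0 0 0
  0 0 6 0 0
  0 0 6 0 0
  0 0 0 0 0
Max pheromone 6 at (1,2)

Answer: (1,2)=6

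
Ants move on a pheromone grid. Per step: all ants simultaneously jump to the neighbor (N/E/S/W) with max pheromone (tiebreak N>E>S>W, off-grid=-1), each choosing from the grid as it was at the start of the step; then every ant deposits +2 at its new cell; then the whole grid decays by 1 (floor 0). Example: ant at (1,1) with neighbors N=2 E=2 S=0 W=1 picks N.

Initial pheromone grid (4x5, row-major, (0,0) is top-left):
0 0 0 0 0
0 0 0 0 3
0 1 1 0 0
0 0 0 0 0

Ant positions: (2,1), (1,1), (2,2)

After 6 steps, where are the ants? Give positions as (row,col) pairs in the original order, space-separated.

Step 1: ant0:(2,1)->E->(2,2) | ant1:(1,1)->S->(2,1) | ant2:(2,2)->W->(2,1)
  grid max=4 at (2,1)
Step 2: ant0:(2,2)->W->(2,1) | ant1:(2,1)->E->(2,2) | ant2:(2,1)->E->(2,2)
  grid max=5 at (2,1)
Step 3: ant0:(2,1)->E->(2,2) | ant1:(2,2)->W->(2,1) | ant2:(2,2)->W->(2,1)
  grid max=8 at (2,1)
Step 4: ant0:(2,2)->W->(2,1) | ant1:(2,1)->E->(2,2) | ant2:(2,1)->E->(2,2)
  grid max=9 at (2,1)
Step 5: ant0:(2,1)->E->(2,2) | ant1:(2,2)->W->(2,1) | ant2:(2,2)->W->(2,1)
  grid max=12 at (2,1)
Step 6: ant0:(2,2)->W->(2,1) | ant1:(2,1)->E->(2,2) | ant2:(2,1)->E->(2,2)
  grid max=13 at (2,1)

(2,1) (2,2) (2,2)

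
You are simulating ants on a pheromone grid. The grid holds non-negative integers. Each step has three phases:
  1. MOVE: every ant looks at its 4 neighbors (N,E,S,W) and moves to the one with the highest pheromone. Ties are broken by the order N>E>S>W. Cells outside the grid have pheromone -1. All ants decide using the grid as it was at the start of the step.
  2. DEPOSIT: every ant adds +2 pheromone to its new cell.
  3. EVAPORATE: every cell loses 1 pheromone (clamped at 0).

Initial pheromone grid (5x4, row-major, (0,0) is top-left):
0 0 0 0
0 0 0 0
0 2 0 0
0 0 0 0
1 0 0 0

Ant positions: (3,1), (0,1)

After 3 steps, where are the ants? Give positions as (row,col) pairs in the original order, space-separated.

Step 1: ant0:(3,1)->N->(2,1) | ant1:(0,1)->E->(0,2)
  grid max=3 at (2,1)
Step 2: ant0:(2,1)->N->(1,1) | ant1:(0,2)->E->(0,3)
  grid max=2 at (2,1)
Step 3: ant0:(1,1)->S->(2,1) | ant1:(0,3)->S->(1,3)
  grid max=3 at (2,1)

(2,1) (1,3)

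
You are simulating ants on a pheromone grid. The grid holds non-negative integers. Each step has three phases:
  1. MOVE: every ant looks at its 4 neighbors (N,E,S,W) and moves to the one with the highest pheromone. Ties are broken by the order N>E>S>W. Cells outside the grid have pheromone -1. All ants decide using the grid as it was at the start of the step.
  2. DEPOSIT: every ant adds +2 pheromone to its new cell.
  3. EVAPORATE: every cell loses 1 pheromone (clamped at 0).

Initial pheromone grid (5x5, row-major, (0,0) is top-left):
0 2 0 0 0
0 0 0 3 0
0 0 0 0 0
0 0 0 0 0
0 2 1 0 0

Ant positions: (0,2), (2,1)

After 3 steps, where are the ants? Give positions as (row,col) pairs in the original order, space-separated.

Step 1: ant0:(0,2)->W->(0,1) | ant1:(2,1)->N->(1,1)
  grid max=3 at (0,1)
Step 2: ant0:(0,1)->S->(1,1) | ant1:(1,1)->N->(0,1)
  grid max=4 at (0,1)
Step 3: ant0:(1,1)->N->(0,1) | ant1:(0,1)->S->(1,1)
  grid max=5 at (0,1)

(0,1) (1,1)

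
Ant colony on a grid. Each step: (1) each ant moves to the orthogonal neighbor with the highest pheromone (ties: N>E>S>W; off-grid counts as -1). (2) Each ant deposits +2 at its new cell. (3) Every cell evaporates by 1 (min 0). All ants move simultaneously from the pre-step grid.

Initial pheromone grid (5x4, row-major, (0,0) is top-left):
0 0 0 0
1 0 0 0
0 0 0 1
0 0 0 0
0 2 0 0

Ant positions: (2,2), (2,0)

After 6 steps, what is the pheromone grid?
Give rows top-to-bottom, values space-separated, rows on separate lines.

After step 1: ants at (2,3),(1,0)
  0 0 0 0
  2 0 0 0
  0 0 0 2
  0 0 0 0
  0 1 0 0
After step 2: ants at (1,3),(0,0)
  1 0 0 0
  1 0 0 1
  0 0 0 1
  0 0 0 0
  0 0 0 0
After step 3: ants at (2,3),(1,0)
  0 0 0 0
  2 0 0 0
  0 0 0 2
  0 0 0 0
  0 0 0 0
After step 4: ants at (1,3),(0,0)
  1 0 0 0
  1 0 0 1
  0 0 0 1
  0 0 0 0
  0 0 0 0
After step 5: ants at (2,3),(1,0)
  0 0 0 0
  2 0 0 0
  0 0 0 2
  0 0 0 0
  0 0 0 0
After step 6: ants at (1,3),(0,0)
  1 0 0 0
  1 0 0 1
  0 0 0 1
  0 0 0 0
  0 0 0 0

1 0 0 0
1 0 0 1
0 0 0 1
0 0 0 0
0 0 0 0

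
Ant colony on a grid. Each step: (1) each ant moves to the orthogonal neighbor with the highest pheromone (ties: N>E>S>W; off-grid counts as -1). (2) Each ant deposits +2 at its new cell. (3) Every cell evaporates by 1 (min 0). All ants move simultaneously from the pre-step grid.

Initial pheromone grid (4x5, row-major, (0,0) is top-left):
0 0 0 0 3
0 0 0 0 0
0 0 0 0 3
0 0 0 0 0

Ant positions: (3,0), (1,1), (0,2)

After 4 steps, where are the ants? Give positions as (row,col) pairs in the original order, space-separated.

Step 1: ant0:(3,0)->N->(2,0) | ant1:(1,1)->N->(0,1) | ant2:(0,2)->E->(0,3)
  grid max=2 at (0,4)
Step 2: ant0:(2,0)->N->(1,0) | ant1:(0,1)->E->(0,2) | ant2:(0,3)->E->(0,4)
  grid max=3 at (0,4)
Step 3: ant0:(1,0)->N->(0,0) | ant1:(0,2)->E->(0,3) | ant2:(0,4)->S->(1,4)
  grid max=2 at (0,4)
Step 4: ant0:(0,0)->E->(0,1) | ant1:(0,3)->E->(0,4) | ant2:(1,4)->N->(0,4)
  grid max=5 at (0,4)

(0,1) (0,4) (0,4)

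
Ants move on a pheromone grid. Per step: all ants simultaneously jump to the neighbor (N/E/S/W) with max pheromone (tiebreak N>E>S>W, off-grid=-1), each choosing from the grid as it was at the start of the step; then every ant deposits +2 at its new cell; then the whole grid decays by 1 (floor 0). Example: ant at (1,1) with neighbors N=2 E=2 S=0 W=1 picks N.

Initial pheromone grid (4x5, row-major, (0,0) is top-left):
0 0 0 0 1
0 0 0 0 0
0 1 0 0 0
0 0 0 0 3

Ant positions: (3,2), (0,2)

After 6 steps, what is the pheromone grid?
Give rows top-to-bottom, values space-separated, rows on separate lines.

After step 1: ants at (2,2),(0,3)
  0 0 0 1 0
  0 0 0 0 0
  0 0 1 0 0
  0 0 0 0 2
After step 2: ants at (1,2),(0,4)
  0 0 0 0 1
  0 0 1 0 0
  0 0 0 0 0
  0 0 0 0 1
After step 3: ants at (0,2),(1,4)
  0 0 1 0 0
  0 0 0 0 1
  0 0 0 0 0
  0 0 0 0 0
After step 4: ants at (0,3),(0,4)
  0 0 0 1 1
  0 0 0 0 0
  0 0 0 0 0
  0 0 0 0 0
After step 5: ants at (0,4),(0,3)
  0 0 0 2 2
  0 0 0 0 0
  0 0 0 0 0
  0 0 0 0 0
After step 6: ants at (0,3),(0,4)
  0 0 0 3 3
  0 0 0 0 0
  0 0 0 0 0
  0 0 0 0 0

0 0 0 3 3
0 0 0 0 0
0 0 0 0 0
0 0 0 0 0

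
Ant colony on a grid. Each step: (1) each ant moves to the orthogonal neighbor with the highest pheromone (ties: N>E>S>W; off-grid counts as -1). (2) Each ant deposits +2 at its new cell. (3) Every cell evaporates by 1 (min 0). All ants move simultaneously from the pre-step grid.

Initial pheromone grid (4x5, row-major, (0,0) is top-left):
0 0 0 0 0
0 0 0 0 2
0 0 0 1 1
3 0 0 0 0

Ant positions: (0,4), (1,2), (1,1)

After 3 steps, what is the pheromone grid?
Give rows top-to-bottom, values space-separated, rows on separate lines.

After step 1: ants at (1,4),(0,2),(0,1)
  0 1 1 0 0
  0 0 0 0 3
  0 0 0 0 0
  2 0 0 0 0
After step 2: ants at (0,4),(0,1),(0,2)
  0 2 2 0 1
  0 0 0 0 2
  0 0 0 0 0
  1 0 0 0 0
After step 3: ants at (1,4),(0,2),(0,1)
  0 3 3 0 0
  0 0 0 0 3
  0 0 0 0 0
  0 0 0 0 0

0 3 3 0 0
0 0 0 0 3
0 0 0 0 0
0 0 0 0 0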